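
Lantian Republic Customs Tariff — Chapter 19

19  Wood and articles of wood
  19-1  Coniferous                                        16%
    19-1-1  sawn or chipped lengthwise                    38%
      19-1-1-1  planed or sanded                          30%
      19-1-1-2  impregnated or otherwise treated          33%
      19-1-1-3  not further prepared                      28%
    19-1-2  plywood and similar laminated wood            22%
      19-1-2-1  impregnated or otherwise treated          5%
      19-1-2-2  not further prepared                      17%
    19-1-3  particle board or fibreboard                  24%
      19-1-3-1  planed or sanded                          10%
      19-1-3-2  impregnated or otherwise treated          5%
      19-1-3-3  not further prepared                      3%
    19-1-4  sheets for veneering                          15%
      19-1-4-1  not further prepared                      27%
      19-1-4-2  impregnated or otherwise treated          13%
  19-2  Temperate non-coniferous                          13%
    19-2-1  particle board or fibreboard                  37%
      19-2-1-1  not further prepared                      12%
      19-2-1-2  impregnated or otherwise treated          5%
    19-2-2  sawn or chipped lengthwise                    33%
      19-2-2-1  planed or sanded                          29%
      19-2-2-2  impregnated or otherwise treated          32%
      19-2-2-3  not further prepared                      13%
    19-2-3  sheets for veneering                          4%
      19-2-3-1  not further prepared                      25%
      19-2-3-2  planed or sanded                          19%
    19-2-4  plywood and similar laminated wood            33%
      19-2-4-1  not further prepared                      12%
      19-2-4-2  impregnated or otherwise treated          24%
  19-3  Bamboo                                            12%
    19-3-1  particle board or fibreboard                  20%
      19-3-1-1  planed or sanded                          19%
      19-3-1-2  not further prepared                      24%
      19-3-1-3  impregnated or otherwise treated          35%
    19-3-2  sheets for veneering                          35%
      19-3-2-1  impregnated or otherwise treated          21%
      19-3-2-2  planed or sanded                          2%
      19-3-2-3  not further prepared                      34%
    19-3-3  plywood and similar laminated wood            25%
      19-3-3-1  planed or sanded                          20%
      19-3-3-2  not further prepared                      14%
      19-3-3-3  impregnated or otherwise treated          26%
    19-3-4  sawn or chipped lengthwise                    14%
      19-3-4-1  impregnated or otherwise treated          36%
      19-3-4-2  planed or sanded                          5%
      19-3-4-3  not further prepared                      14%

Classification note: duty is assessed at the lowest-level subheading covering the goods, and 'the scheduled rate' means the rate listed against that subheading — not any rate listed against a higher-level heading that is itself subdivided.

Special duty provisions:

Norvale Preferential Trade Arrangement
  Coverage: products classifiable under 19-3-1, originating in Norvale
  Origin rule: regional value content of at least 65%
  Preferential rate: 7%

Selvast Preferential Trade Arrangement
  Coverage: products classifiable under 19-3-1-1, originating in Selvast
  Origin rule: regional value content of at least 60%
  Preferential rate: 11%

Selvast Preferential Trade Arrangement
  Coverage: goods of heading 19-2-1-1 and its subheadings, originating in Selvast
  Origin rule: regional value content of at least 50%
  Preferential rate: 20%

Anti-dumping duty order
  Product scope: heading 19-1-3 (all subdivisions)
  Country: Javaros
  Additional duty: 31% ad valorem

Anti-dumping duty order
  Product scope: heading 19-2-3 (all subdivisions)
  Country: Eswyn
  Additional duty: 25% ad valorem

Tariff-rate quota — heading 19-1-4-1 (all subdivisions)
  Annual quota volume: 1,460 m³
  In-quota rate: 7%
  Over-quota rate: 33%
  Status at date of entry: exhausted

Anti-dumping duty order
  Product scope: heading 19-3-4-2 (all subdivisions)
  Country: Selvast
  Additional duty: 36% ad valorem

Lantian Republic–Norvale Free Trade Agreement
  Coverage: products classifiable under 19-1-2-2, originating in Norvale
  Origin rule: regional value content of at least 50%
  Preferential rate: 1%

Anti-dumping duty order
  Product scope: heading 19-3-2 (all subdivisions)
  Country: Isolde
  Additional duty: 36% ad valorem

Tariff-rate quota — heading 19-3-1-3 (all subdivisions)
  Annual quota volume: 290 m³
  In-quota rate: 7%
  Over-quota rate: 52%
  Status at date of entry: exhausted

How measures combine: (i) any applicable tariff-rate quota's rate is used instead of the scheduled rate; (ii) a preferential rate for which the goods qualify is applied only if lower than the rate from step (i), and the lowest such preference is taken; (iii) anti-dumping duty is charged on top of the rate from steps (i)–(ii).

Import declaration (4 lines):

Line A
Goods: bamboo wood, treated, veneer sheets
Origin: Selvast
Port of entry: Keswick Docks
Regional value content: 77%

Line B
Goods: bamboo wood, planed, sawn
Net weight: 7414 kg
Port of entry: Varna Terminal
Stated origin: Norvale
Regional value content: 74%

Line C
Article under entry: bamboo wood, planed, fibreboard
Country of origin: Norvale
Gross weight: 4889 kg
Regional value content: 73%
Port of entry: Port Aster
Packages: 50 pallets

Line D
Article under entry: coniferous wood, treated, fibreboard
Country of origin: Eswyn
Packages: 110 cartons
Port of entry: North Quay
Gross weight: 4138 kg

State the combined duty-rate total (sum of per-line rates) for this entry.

Line A: bamboo → 19-3; veneer sheets → 19-3-2; treated → 19-3-2-1. Scheduled 21%. Selvast agreement on 19-3-1-1: 19-3-2-1 not covered; Selvast agreement on 19-2-1-1: 19-3-2-1 not covered. → 21%.
Line B: bamboo → 19-3; sawn → 19-3-4; planed → 19-3-4-2. Scheduled 5%. Norvale agreement on 19-3-1: 19-3-4-2 not covered; Norvale agreement on 19-1-2-2: 19-3-4-2 not covered. → 5%.
Line C: bamboo → 19-3; fibreboard → 19-3-1; planed → 19-3-1-1. Scheduled 19%. Norvale agreement on 19-3-1: RVC ≥ 65% → 7% available; Norvale agreement on 19-1-2-2: 19-3-1-1 not covered; preferential 7%. → 7%.
Line D: coniferous → 19-1; fibreboard → 19-1-3; treated → 19-1-3-2. Scheduled 5%. No special measure applies. → 5%.
Sum: 21% + 5% + 7% + 5% = 38%.

38%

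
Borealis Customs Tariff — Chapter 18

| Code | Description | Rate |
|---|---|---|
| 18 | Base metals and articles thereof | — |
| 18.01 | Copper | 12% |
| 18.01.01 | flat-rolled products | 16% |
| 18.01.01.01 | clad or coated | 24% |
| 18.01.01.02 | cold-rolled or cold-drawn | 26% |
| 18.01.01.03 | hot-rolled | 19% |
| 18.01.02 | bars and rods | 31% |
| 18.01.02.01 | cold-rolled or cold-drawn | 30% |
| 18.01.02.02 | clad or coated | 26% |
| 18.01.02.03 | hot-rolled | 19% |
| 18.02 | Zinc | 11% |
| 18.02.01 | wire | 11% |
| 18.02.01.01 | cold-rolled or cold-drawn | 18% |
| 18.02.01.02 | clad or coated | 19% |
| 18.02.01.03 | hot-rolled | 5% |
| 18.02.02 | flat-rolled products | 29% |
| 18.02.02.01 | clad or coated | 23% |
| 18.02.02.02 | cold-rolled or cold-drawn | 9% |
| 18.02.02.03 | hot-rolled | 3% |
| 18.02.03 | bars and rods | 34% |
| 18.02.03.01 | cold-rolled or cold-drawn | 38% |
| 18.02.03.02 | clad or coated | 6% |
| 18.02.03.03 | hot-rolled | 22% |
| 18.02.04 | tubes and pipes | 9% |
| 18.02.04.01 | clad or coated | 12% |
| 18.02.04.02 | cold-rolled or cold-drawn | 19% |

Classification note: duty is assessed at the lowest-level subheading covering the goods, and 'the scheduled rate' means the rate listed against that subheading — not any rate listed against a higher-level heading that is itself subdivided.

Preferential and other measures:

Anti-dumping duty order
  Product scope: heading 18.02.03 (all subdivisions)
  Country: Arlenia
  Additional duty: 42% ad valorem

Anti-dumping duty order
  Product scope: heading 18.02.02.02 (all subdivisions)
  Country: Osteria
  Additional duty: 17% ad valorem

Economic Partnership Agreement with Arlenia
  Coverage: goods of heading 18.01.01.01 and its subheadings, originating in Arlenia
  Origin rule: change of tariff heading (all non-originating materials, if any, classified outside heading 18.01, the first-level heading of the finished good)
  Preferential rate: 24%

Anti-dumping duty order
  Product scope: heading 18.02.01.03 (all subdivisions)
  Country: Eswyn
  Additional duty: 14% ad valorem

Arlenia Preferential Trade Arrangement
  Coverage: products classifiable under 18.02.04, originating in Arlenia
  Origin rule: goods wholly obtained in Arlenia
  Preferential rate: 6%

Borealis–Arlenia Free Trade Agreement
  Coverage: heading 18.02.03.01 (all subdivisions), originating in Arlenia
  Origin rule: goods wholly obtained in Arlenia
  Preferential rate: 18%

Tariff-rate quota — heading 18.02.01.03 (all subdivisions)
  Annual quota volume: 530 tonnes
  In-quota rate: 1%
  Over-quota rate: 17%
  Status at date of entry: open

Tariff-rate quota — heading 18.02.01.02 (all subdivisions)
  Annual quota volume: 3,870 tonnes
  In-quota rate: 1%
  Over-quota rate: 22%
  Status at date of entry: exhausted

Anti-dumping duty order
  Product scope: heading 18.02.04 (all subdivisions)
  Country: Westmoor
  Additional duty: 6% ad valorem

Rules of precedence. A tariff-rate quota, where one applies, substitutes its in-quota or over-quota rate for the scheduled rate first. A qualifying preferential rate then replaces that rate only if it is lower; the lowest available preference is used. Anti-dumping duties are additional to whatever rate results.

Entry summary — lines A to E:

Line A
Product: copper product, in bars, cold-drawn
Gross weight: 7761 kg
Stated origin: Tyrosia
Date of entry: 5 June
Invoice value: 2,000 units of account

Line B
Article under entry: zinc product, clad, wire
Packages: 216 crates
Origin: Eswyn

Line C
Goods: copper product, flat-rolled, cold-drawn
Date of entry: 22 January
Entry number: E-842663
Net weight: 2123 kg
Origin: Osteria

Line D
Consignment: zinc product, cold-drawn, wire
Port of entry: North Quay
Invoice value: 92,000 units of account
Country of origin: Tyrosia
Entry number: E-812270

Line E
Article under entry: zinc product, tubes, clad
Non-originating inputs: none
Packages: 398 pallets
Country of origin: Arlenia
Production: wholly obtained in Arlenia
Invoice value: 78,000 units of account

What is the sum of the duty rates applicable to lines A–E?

Line A: copper → 18.01; in bars → 18.01.02; cold-drawn → 18.01.02.01. Scheduled 30%. No special measure applies. → 30%.
Line B: zinc → 18.02; wire → 18.02.01; clad → 18.02.01.02. Scheduled 19%. quota on 18.02.01.02 exhausted → over-quota 22%. → 22%.
Line C: copper → 18.01; flat-rolled → 18.01.01; cold-drawn → 18.01.01.02. Scheduled 26%. No special measure applies. → 26%.
Line D: zinc → 18.02; wire → 18.02.01; cold-drawn → 18.02.01.01. Scheduled 18%. No special measure applies. → 18%.
Line E: zinc → 18.02; tubes → 18.02.04; clad → 18.02.04.01. Scheduled 12%. Arlenia agreement on 18.01.01.01: 18.02.04.01 not covered; Arlenia agreement on 18.02.04: wholly obtained → 6% available; Arlenia agreement on 18.02.03.01: 18.02.04.01 not covered; preferential 6%. → 6%.
Sum: 30% + 22% + 26% + 18% + 6% = 102%.

102%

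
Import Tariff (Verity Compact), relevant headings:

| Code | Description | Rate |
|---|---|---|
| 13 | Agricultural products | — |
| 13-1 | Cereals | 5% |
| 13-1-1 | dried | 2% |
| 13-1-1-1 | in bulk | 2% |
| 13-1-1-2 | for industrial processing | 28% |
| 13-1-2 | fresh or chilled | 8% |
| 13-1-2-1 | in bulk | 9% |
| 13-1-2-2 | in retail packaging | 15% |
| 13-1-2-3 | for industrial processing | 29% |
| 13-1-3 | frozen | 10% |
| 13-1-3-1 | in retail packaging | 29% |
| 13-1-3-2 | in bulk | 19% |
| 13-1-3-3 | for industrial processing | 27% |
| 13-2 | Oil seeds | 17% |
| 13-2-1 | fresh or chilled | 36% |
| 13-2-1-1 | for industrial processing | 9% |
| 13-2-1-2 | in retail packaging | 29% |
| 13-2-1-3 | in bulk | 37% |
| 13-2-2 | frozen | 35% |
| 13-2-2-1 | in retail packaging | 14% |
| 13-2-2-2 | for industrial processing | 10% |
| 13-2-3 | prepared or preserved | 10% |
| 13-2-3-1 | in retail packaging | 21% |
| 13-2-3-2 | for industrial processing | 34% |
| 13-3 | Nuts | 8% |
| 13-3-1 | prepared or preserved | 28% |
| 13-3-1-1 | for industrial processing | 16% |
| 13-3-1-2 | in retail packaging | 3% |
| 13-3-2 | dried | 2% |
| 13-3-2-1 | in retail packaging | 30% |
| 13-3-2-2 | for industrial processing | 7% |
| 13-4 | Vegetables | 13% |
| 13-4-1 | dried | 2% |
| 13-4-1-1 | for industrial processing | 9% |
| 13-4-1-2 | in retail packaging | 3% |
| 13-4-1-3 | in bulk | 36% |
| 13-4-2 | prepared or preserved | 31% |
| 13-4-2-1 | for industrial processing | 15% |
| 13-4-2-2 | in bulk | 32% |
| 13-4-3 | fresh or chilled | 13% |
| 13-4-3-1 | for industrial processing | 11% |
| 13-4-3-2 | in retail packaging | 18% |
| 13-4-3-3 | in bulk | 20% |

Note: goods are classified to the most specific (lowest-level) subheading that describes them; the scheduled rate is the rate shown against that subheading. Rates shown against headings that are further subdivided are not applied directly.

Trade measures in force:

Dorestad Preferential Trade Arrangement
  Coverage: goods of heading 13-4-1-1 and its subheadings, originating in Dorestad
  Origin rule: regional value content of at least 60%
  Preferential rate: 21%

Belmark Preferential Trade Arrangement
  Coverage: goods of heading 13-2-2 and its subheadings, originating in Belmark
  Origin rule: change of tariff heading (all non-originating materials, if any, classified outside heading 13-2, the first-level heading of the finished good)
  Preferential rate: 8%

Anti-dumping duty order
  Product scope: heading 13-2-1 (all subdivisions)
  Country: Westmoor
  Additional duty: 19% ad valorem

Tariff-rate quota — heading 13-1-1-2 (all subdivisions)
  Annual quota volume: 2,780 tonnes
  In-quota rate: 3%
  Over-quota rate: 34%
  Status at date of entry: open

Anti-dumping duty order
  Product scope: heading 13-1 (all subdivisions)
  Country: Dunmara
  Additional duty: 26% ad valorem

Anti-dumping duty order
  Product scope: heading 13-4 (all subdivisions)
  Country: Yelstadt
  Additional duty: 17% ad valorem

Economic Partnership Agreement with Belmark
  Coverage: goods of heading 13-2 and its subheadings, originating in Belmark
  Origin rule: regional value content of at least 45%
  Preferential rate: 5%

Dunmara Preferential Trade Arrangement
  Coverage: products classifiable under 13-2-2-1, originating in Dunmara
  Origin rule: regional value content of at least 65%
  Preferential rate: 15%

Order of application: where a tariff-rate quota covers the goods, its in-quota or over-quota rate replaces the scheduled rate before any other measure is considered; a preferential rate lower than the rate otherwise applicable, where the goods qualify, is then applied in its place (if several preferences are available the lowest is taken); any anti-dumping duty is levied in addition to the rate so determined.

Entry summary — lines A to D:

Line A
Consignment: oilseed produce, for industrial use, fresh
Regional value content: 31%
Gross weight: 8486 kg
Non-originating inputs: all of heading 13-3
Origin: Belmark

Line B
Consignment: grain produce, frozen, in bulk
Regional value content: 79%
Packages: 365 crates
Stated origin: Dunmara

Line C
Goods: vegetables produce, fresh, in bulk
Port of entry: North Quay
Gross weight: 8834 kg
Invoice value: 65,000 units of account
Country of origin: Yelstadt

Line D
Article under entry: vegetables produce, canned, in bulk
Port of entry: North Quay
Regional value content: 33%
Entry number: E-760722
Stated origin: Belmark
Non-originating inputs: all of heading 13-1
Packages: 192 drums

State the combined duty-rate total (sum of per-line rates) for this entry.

123%

Line A: oilseed → 13-2; fresh → 13-2-1; for industrial use → 13-2-1-1. Scheduled 9%. Belmark agreement on 13-2-2: 13-2-1-1 not covered; Belmark agreement on 13-2: RVC < 45%. → 9%.
Line B: grain → 13-1; frozen → 13-1-3; in bulk → 13-1-3-2. Scheduled 19%. Dunmara agreement on 13-2-2-1: 13-1-3-2 not covered; anti-dumping (Dunmara, 13-1): +26%; total 19% + 26% = 45%. → 45%.
Line C: vegetables → 13-4; fresh → 13-4-3; in bulk → 13-4-3-3. Scheduled 20%. anti-dumping (Yelstadt, 13-4): +17%; total 20% + 17% = 37%. → 37%.
Line D: vegetables → 13-4; canned → 13-4-2; in bulk → 13-4-2-2. Scheduled 32%. Belmark agreement on 13-2-2: 13-4-2-2 not covered; Belmark agreement on 13-2: 13-4-2-2 not covered. → 32%.
Sum: 9% + 45% + 37% + 32% = 123%.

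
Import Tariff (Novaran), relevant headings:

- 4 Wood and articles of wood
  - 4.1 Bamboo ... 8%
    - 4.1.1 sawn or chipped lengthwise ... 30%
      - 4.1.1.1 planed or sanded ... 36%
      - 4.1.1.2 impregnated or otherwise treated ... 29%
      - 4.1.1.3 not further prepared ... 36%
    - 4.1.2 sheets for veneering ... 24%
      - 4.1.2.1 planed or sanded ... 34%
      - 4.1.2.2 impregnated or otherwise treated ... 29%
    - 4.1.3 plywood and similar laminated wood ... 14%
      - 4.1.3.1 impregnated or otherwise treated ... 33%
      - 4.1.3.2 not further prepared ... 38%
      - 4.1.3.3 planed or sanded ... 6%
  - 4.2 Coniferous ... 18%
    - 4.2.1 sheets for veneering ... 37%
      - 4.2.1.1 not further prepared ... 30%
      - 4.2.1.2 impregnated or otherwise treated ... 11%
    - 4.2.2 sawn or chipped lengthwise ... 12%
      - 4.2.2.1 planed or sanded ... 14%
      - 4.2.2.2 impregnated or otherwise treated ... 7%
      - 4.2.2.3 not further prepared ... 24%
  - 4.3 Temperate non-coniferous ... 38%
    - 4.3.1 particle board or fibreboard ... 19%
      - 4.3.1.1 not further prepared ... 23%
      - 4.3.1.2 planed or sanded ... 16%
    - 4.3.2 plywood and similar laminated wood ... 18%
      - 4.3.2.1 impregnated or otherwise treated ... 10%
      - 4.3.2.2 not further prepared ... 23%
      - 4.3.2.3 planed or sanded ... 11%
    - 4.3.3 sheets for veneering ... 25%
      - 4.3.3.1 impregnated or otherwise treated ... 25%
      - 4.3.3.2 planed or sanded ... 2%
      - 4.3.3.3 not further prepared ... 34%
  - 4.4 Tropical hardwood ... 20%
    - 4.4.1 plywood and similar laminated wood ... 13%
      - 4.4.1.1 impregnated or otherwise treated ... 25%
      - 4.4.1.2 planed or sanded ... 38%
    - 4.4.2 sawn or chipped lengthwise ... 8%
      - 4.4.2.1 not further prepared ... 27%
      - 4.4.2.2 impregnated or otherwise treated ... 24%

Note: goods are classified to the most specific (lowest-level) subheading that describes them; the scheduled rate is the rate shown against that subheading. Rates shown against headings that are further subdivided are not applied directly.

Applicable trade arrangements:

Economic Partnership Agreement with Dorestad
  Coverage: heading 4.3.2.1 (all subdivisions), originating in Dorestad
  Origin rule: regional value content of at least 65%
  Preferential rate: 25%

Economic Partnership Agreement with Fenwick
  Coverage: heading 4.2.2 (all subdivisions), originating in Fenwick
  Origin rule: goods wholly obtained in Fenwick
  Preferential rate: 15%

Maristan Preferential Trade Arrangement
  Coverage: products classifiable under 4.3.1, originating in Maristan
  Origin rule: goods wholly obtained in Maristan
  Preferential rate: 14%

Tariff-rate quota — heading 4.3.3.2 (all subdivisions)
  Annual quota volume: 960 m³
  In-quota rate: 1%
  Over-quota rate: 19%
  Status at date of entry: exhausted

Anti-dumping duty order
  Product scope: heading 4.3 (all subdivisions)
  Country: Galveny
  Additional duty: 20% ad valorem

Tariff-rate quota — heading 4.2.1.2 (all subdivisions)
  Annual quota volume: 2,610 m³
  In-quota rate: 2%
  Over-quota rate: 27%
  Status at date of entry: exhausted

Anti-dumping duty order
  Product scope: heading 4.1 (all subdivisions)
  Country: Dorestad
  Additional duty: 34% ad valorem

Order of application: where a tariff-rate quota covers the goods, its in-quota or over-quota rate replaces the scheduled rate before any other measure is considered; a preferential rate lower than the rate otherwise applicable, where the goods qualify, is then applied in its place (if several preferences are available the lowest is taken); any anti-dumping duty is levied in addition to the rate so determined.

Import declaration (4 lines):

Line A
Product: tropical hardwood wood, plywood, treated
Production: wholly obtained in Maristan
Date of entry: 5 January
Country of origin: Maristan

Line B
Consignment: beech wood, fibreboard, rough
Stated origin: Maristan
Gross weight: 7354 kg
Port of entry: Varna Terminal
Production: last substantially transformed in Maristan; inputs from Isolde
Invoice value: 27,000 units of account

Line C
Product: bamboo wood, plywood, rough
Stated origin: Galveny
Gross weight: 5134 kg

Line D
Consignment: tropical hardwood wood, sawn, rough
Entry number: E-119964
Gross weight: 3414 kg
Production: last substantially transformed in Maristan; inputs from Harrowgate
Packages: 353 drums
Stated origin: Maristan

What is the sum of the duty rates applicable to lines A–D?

Line A: tropical hardwood → 4.4; plywood → 4.4.1; treated → 4.4.1.1. Scheduled 25%. Maristan agreement on 4.3.1: 4.4.1.1 not covered. → 25%.
Line B: beech → 4.3; fibreboard → 4.3.1; rough → 4.3.1.1. Scheduled 23%. Maristan agreement on 4.3.1: not wholly obtained. → 23%.
Line C: bamboo → 4.1; plywood → 4.1.3; rough → 4.1.3.2. Scheduled 38%. No special measure applies. → 38%.
Line D: tropical hardwood → 4.4; sawn → 4.4.2; rough → 4.4.2.1. Scheduled 27%. Maristan agreement on 4.3.1: 4.4.2.1 not covered. → 27%.
Sum: 25% + 23% + 38% + 27% = 113%.

113%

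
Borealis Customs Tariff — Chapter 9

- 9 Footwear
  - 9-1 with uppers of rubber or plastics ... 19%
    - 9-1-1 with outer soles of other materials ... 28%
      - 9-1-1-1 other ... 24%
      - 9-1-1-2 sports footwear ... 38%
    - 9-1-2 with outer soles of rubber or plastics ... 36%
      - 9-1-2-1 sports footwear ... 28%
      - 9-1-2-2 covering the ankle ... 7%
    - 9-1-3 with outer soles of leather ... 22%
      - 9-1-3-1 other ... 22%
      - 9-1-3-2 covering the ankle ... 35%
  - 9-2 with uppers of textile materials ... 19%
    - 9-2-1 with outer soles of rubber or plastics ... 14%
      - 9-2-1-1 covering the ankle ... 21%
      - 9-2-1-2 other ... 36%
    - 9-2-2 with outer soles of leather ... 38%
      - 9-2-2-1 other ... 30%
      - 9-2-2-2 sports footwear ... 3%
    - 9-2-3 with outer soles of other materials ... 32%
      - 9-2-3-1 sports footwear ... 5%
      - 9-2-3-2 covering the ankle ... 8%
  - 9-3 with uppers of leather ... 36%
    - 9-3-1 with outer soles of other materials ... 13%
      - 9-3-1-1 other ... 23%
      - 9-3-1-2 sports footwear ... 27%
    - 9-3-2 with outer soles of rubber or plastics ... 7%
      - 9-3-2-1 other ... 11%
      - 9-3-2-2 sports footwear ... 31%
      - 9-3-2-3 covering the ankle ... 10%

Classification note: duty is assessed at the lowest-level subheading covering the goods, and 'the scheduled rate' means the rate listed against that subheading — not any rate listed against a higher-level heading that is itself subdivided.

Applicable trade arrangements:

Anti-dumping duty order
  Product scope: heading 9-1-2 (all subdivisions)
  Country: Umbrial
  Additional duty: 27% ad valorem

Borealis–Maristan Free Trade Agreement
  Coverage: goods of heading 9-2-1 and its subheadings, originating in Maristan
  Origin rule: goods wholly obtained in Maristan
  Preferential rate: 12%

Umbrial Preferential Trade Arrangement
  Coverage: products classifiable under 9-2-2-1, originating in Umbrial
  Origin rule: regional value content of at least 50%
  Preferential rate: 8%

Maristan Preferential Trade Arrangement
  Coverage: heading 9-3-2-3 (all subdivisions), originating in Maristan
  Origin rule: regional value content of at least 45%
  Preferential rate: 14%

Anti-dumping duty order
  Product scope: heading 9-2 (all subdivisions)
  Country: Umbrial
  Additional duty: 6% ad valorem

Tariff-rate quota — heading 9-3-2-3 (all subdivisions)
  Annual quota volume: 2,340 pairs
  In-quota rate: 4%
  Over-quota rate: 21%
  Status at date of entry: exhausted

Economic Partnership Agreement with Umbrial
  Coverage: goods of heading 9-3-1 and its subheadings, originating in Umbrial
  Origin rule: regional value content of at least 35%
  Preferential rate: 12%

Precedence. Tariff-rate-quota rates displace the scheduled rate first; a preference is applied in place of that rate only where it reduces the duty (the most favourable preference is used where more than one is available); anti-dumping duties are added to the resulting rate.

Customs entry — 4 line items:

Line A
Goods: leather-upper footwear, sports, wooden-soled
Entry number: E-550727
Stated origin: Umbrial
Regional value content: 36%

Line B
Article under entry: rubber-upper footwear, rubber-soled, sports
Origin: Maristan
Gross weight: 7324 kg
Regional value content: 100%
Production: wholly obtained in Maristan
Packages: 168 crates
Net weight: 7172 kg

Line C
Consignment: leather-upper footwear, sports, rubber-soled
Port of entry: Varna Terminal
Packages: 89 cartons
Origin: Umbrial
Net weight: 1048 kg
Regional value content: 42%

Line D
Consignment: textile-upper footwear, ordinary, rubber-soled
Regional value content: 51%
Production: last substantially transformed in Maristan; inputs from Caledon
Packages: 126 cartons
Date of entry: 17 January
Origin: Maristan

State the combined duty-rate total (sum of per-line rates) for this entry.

107%

Line A: leather-upper → 9-3; wooden-soled → 9-3-1; sports → 9-3-1-2. Scheduled 27%. Umbrial agreement on 9-2-2-1: 9-3-1-2 not covered; Umbrial agreement on 9-3-1: RVC ≥ 35% → 12% available; preferential 12%. → 12%.
Line B: rubber-upper → 9-1; rubber-soled → 9-1-2; sports → 9-1-2-1. Scheduled 28%. Maristan agreement on 9-2-1: 9-1-2-1 not covered; Maristan agreement on 9-3-2-3: 9-1-2-1 not covered. → 28%.
Line C: leather-upper → 9-3; rubber-soled → 9-3-2; sports → 9-3-2-2. Scheduled 31%. Umbrial agreement on 9-2-2-1: 9-3-2-2 not covered; Umbrial agreement on 9-3-1: 9-3-2-2 not covered. → 31%.
Line D: textile-upper → 9-2; rubber-soled → 9-2-1; ordinary → 9-2-1-2. Scheduled 36%. Maristan agreement on 9-2-1: not wholly obtained; Maristan agreement on 9-3-2-3: 9-2-1-2 not covered. → 36%.
Sum: 12% + 28% + 31% + 36% = 107%.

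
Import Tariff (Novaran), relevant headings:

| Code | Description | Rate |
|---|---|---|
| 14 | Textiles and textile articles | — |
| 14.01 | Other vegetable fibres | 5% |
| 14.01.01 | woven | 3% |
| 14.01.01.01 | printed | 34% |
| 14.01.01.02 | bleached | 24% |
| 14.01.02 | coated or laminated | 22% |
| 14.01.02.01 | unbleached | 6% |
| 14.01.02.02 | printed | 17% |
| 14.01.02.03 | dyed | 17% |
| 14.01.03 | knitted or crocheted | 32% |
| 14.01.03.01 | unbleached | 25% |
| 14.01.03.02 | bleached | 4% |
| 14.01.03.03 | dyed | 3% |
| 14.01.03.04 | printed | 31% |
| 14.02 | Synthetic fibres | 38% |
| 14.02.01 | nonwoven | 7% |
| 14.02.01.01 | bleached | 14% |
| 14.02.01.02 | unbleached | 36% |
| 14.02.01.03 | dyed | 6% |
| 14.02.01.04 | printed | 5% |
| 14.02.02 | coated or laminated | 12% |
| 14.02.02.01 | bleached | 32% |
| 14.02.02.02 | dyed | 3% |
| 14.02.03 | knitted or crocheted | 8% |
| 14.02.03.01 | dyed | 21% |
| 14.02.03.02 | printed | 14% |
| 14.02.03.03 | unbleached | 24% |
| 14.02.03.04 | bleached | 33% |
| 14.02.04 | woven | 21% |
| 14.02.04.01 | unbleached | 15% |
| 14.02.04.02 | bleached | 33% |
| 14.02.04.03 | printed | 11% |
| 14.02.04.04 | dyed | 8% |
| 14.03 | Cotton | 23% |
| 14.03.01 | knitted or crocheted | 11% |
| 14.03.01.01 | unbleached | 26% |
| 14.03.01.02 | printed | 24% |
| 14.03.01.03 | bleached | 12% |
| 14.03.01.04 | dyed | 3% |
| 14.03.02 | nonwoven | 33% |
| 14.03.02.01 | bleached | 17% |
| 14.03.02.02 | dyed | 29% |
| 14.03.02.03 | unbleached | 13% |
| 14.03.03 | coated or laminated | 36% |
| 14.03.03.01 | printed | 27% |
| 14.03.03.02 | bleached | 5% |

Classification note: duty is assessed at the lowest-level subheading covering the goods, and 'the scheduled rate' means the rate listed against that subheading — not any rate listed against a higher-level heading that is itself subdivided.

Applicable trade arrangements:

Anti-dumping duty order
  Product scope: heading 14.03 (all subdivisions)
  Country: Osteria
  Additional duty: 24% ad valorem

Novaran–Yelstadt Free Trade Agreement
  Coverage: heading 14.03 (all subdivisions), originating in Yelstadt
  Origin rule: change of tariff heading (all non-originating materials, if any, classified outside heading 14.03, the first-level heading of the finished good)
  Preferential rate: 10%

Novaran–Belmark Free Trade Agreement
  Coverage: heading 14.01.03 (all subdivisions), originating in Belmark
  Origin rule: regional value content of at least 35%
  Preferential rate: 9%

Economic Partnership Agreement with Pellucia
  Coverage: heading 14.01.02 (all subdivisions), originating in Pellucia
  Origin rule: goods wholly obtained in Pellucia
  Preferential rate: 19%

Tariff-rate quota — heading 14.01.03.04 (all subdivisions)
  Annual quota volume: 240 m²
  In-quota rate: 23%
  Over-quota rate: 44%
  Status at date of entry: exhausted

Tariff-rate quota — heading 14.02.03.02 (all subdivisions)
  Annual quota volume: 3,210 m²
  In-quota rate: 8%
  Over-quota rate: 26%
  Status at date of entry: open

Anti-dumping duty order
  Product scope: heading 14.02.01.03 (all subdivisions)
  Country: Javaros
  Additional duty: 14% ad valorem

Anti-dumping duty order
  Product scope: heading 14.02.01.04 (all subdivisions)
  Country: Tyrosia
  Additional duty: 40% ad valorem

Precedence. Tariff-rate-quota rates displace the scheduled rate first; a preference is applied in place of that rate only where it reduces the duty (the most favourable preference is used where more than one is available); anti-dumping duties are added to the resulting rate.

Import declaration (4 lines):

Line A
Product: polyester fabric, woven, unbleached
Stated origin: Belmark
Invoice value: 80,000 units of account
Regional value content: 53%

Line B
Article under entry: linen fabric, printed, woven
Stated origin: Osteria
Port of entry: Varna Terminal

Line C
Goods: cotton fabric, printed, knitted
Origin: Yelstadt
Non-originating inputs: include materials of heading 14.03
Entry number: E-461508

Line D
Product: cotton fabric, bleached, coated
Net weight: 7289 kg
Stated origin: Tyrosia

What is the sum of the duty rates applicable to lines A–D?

Line A: polyester → 14.02; woven → 14.02.04; unbleached → 14.02.04.01. Scheduled 15%. Belmark agreement on 14.01.03: 14.02.04.01 not covered. → 15%.
Line B: linen → 14.01; woven → 14.01.01; printed → 14.01.01.01. Scheduled 34%. No special measure applies. → 34%.
Line C: cotton → 14.03; knitted → 14.03.01; printed → 14.03.01.02. Scheduled 24%. Yelstadt agreement on 14.03: CTH not met. → 24%.
Line D: cotton → 14.03; coated → 14.03.03; bleached → 14.03.03.02. Scheduled 5%. No special measure applies. → 5%.
Sum: 15% + 34% + 24% + 5% = 78%.

78%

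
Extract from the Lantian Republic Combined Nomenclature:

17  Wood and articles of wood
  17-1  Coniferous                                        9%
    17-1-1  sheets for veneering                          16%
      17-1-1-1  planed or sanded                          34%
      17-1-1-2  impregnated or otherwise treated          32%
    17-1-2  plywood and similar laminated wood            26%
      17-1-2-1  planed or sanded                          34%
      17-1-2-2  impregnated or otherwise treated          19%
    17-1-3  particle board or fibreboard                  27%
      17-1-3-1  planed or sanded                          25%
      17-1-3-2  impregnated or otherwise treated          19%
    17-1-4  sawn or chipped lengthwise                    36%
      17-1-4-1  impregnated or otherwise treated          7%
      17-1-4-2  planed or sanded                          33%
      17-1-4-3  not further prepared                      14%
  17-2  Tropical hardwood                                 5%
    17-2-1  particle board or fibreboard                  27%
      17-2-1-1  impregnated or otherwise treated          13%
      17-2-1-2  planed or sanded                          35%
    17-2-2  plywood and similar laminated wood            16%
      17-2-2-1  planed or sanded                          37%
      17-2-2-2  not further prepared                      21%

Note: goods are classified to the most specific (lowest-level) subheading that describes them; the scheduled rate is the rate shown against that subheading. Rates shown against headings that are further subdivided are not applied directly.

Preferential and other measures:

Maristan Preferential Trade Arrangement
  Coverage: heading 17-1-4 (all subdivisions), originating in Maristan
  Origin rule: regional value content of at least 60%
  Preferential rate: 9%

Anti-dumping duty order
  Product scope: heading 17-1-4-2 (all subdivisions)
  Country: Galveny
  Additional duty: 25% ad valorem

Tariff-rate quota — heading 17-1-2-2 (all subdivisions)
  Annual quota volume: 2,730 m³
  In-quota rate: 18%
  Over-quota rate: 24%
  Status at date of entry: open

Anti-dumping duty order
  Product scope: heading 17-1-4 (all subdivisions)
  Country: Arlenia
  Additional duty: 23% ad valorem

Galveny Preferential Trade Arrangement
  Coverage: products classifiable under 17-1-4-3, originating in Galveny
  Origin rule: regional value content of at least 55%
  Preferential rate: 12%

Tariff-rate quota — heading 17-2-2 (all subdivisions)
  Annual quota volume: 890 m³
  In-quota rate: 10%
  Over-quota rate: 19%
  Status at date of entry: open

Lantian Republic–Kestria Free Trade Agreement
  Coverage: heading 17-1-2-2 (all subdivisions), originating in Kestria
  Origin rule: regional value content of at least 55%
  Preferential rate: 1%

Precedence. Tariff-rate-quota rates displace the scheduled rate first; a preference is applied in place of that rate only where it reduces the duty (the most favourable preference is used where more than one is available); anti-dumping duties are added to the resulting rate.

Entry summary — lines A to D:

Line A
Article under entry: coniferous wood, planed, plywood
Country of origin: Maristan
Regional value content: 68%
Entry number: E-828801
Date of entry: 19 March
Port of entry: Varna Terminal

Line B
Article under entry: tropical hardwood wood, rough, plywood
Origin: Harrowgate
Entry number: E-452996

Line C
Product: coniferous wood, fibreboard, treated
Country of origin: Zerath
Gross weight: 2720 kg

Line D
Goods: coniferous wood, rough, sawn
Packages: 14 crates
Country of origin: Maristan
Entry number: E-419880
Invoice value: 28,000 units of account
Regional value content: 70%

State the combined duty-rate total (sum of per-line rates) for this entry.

Line A: coniferous → 17-1; plywood → 17-1-2; planed → 17-1-2-1. Scheduled 34%. Maristan agreement on 17-1-4: 17-1-2-1 not covered. → 34%.
Line B: tropical hardwood → 17-2; plywood → 17-2-2; rough → 17-2-2-2. Scheduled 21%. quota on 17-2-2 open → in-quota 10%. → 10%.
Line C: coniferous → 17-1; fibreboard → 17-1-3; treated → 17-1-3-2. Scheduled 19%. No special measure applies. → 19%.
Line D: coniferous → 17-1; sawn → 17-1-4; rough → 17-1-4-3. Scheduled 14%. Maristan agreement on 17-1-4: RVC ≥ 60% → 9% available; preferential 9%. → 9%.
Sum: 34% + 10% + 19% + 9% = 72%.

72%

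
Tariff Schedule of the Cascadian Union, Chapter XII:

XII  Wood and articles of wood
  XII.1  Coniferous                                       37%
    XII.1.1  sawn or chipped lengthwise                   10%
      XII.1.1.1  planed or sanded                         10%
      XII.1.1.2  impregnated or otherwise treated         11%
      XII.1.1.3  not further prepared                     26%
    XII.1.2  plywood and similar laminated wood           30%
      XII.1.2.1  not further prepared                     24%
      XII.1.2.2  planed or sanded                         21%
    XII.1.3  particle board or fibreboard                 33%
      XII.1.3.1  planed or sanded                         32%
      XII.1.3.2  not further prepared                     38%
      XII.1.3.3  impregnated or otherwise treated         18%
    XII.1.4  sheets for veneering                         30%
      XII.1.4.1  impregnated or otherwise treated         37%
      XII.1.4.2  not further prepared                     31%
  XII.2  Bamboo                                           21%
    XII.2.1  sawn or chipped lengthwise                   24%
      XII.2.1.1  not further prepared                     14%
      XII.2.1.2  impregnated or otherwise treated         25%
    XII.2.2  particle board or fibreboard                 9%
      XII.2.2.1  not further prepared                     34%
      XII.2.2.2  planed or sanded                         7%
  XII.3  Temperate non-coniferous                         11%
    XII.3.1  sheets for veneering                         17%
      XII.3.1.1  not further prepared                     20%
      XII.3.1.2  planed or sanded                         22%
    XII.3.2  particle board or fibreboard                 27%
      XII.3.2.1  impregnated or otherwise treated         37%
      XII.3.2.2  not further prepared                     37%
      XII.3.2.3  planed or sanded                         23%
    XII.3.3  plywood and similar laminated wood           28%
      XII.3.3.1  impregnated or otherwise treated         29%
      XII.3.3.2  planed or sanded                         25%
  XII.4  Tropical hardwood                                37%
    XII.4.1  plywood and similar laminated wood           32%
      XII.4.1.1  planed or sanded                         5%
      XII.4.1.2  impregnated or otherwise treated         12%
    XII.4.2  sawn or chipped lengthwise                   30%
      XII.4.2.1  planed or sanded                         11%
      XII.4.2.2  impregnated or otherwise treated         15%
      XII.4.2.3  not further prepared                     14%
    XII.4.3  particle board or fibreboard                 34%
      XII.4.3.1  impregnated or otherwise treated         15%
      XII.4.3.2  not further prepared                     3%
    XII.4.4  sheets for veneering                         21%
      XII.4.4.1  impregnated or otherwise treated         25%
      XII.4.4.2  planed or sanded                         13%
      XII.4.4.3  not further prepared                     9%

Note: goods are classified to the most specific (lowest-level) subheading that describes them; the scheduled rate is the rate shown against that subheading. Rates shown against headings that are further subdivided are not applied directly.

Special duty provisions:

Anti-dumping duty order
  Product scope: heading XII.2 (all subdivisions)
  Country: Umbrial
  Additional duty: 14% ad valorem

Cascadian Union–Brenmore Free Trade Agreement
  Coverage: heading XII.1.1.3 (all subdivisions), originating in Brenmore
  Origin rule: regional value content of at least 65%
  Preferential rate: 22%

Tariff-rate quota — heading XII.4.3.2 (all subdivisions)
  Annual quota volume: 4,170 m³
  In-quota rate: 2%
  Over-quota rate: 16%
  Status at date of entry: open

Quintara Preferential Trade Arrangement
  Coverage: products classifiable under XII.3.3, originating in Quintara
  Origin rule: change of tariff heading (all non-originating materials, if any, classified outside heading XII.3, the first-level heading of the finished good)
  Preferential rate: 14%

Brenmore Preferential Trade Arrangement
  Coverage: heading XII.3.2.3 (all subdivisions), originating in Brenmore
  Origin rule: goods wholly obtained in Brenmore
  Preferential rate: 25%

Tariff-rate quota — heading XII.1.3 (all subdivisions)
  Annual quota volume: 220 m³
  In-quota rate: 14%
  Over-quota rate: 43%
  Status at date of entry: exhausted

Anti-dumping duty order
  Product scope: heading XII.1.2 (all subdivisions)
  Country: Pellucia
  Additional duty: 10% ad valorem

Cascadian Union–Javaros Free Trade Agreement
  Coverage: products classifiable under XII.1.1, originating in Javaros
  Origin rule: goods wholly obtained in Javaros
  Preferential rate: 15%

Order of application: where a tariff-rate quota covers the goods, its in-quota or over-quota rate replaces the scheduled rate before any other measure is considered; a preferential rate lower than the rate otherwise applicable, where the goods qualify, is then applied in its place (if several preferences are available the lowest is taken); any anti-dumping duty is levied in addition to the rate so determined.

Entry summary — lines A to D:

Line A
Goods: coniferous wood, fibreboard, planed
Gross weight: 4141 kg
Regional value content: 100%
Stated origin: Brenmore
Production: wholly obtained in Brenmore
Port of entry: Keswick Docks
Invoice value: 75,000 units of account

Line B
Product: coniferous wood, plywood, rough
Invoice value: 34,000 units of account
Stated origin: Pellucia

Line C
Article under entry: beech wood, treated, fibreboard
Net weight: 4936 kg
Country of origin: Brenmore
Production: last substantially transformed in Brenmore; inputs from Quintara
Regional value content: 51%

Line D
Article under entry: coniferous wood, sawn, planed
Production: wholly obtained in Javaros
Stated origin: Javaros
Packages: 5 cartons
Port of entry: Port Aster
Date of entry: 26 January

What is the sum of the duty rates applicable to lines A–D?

124%

Line A: coniferous → XII.1; fibreboard → XII.1.3; planed → XII.1.3.1. Scheduled 32%. quota on XII.1.3 exhausted → over-quota 43%; Brenmore agreement on XII.1.1.3: XII.1.3.1 not covered; Brenmore agreement on XII.3.2.3: XII.1.3.1 not covered. → 43%.
Line B: coniferous → XII.1; plywood → XII.1.2; rough → XII.1.2.1. Scheduled 24%. anti-dumping (Pellucia, XII.1.2): +10%; total 24% + 10% = 34%. → 34%.
Line C: beech → XII.3; fibreboard → XII.3.2; treated → XII.3.2.1. Scheduled 37%. Brenmore agreement on XII.1.1.3: XII.3.2.1 not covered; Brenmore agreement on XII.3.2.3: XII.3.2.1 not covered. → 37%.
Line D: coniferous → XII.1; sawn → XII.1.1; planed → XII.1.1.1. Scheduled 10%. Javaros agreement on XII.1.1: wholly obtained → 15% available; preference 15% not lower than 10% → no reduction. → 10%.
Sum: 43% + 34% + 37% + 10% = 124%.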